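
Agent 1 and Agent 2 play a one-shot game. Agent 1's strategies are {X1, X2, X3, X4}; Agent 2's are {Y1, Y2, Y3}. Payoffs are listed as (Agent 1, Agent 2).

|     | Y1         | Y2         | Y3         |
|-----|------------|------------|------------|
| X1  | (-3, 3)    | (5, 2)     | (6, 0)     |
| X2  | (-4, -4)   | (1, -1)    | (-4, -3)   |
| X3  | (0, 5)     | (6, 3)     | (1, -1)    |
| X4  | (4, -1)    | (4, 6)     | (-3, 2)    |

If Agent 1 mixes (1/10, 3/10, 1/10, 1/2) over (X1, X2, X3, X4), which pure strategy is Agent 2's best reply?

Y2

Agent 2's best reply maximizes expected payoff against the mix.
Y1: (1/10)·3 + (3/10)·(-4) + (1/10)·5 + (1/2)·(-1) = -9/10
Y2: (1/10)·2 + (3/10)·(-1) + (1/10)·3 + (1/2)·6 = 16/5
Y3: (1/10)·0 + (3/10)·(-3) + (1/10)·(-1) + (1/2)·2 = 0
Highest expected payoff is 16/5, from Y2.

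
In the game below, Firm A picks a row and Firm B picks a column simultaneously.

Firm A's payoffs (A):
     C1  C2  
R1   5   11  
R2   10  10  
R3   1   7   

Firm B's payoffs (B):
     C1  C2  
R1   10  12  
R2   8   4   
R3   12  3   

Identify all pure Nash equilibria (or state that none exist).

Check mutual best responses: a cell is a NE iff neither player can gain by unilaterally deviating.
Firm A's best responses — vs C1: R2 (payoff 10); vs C2: R1 (payoff 11).
Firm B's best responses — vs R1: C2 (payoff 12); vs R2: C1 (payoff 8); vs R3: C1 (payoff 12).
Mutual best responses occur at (R1, C2) and (R2, C1); at each, neither player gains by switching.

(R1, C2) and (R2, C1)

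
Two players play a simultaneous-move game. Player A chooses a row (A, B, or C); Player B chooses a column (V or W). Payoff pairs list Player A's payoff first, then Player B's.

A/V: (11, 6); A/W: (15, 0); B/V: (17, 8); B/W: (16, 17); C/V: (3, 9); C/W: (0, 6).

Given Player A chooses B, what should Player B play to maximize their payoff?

With Player A fixed at B, Player B's payoffs are: V → 8, W → 17.
The maximum is 17, achieved by W.

W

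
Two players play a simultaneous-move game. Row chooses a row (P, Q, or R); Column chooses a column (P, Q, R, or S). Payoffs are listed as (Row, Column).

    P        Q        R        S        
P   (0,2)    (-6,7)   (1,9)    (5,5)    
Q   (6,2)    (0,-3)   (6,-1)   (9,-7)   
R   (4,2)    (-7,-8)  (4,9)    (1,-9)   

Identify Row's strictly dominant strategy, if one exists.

A strategy is strictly dominant if it gives Row a strictly higher payoff than every other strategy, against every choice by the opponent.
Q strictly dominates: vs P: 6 > each of {0, 4}; vs Q: 0 > each of {-6, -7}; vs R: 6 > each of {1, 4}; vs S: 9 > each of {5, 1}.

Q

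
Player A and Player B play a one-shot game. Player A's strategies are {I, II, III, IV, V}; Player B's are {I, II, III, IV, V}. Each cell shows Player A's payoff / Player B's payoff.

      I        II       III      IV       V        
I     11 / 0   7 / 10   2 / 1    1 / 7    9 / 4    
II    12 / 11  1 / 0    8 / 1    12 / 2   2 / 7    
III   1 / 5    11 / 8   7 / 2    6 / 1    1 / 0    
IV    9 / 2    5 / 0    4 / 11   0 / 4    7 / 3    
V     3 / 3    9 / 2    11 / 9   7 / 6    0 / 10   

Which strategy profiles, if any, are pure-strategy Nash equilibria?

(II, I) and (III, II)

A profile is a Nash equilibrium when each player is best-responding to the other.
Player A's best responses — vs I: II (payoff 12); vs II: III (payoff 11); vs III: V (payoff 11); vs IV: II (payoff 12); vs V: I (payoff 9).
Player B's best responses — vs I: II (payoff 10); vs II: I (payoff 11); vs III: II (payoff 8); vs IV: III (payoff 11); vs V: V (payoff 10).
Mutual best responses occur at (II, I) and (III, II); at each, neither player gains by switching.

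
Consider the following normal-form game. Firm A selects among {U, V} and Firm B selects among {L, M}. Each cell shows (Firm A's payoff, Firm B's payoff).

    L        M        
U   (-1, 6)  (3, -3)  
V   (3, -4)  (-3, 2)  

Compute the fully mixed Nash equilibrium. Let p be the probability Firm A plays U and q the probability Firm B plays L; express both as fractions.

p = 2/5, q = 3/5

In a mixed NE each player is indifferent between their pure strategies, so the opponent's mix sets the indifference.
Firm B indifferent between L and M: p·6 + (1−p)·(-4) = p·(-3) + (1−p)·2 ⟹ (-4) + 10p = 2 + (-5)p ⟹ p = 2/5.
Firm A indifferent between U and V: q·(-1) + (1−q)·3 = q·3 + (1−q)·(-3) ⟹ 3 + (-4)q = (-3) + 6q ⟹ q = 3/5.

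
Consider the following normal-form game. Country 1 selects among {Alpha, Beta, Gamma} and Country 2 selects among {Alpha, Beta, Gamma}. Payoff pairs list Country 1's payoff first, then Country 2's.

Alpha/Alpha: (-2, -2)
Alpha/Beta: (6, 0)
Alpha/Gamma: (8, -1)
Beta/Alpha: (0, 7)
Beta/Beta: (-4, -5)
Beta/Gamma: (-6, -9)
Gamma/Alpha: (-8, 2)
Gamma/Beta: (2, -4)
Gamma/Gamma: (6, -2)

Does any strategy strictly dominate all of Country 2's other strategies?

Check whether one of Country 2's strategies beats all alternatives regardless of what the opponent does.
Alpha is not dominant: against Alpha, Beta gives 0 > -2.
Beta is not dominant: against Beta, Alpha gives 7 > -5.
Gamma is not dominant: against Alpha, Beta gives 0 > -1.
No single strategy is best against every opponent action.

No strictly dominant strategy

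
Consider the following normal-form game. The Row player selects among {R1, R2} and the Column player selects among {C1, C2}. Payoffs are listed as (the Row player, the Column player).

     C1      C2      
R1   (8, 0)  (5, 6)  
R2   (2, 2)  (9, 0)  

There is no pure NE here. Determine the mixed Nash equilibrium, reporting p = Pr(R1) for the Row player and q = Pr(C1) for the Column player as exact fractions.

p = 1/4, q = 2/5

In a mixed NE each player is indifferent between their pure strategies, so the opponent's mix sets the indifference.
The Column player indifferent between C1 and C2: p·0 + (1−p)·2 = p·6 + (1−p)·0 ⟹ 2 + (-2)p = 0 + 6p ⟹ p = 1/4.
The Row player indifferent between R1 and R2: q·8 + (1−q)·5 = q·2 + (1−q)·9 ⟹ 5 + 3q = 9 + (-7)q ⟹ q = 2/5.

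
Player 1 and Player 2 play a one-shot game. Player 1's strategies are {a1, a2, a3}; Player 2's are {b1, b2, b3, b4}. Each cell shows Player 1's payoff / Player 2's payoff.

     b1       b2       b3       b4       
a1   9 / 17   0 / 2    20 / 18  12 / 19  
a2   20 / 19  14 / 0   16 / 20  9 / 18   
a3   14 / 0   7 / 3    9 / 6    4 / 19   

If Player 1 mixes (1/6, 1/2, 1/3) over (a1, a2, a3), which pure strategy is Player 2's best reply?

b4

Player 2's best reply maximizes expected payoff against the mix.
b1: (1/6)·17 + (1/2)·19 + (1/3)·0 = 37/3
b2: (1/6)·2 + (1/2)·0 + (1/3)·3 = 4/3
b3: (1/6)·18 + (1/2)·20 + (1/3)·6 = 15
b4: (1/6)·19 + (1/2)·18 + (1/3)·19 = 37/2
Highest expected payoff is 37/2, from b4.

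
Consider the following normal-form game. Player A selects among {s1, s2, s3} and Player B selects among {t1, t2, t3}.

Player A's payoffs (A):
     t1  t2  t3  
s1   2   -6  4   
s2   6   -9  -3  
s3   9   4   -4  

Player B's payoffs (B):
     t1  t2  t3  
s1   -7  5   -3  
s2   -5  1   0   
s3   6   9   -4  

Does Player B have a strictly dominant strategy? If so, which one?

t2

Check whether one of Player B's strategies beats all alternatives regardless of what the opponent does.
t2 strictly dominates: vs s1: 5 > each of {-7, -3}; vs s2: 1 > each of {-5, 0}; vs s3: 9 > each of {6, -4}.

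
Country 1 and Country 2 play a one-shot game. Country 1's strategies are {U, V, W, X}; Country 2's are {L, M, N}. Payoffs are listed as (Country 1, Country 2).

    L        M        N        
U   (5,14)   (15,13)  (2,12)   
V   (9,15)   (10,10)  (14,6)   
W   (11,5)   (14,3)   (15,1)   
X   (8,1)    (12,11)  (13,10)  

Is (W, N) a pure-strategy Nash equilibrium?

No

Holding Country 2 at N: Country 1 gets 15 from W, versus 2 from U, 14 from V, 13 from X. No profitable deviation for Country 1.
Holding Country 1 at W: Country 2 gets 1 from N but could get 5 by switching to L. Country 2 has a profitable deviation.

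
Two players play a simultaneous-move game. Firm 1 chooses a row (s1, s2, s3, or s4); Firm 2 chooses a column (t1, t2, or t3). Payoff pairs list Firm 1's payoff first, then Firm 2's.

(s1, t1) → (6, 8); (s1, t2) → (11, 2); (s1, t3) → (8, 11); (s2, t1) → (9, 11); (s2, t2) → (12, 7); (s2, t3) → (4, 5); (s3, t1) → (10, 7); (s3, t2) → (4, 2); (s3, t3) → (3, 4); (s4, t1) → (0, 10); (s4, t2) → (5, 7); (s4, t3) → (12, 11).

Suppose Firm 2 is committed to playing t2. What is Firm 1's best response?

With Firm 2 fixed at t2, Firm 1's payoffs are: s1 → 11, s2 → 12, s3 → 4, s4 → 5.
The maximum is 12, achieved by s2.

s2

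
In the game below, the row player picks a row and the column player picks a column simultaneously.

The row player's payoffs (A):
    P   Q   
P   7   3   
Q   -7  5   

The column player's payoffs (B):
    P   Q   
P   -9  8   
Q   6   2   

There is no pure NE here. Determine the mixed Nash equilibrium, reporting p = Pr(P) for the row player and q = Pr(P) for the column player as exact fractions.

In a mixed NE each player is indifferent between their pure strategies, so the opponent's mix sets the indifference.
The column player indifferent between P and Q: p·(-9) + (1−p)·6 = p·8 + (1−p)·2 ⟹ 6 + (-15)p = 2 + 6p ⟹ p = 4/21.
The row player indifferent between P and Q: q·7 + (1−q)·3 = q·(-7) + (1−q)·5 ⟹ 3 + 4q = 5 + (-12)q ⟹ q = 1/8.

p = 4/21, q = 1/8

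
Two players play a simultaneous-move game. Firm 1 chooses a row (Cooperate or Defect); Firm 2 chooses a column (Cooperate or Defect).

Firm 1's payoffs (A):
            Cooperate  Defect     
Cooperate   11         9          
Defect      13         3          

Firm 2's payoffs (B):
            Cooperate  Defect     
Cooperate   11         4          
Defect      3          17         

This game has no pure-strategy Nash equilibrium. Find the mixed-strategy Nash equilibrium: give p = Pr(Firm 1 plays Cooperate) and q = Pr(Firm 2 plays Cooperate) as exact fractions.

p = 2/3, q = 3/4

In a mixed NE each player is indifferent between their pure strategies, so the opponent's mix sets the indifference.
Firm 2 indifferent between Cooperate and Defect: p·11 + (1−p)·3 = p·4 + (1−p)·17 ⟹ 3 + 8p = 17 + (-13)p ⟹ p = 2/3.
Firm 1 indifferent between Cooperate and Defect: q·11 + (1−q)·9 = q·13 + (1−q)·3 ⟹ 9 + 2q = 3 + 10q ⟹ q = 3/4.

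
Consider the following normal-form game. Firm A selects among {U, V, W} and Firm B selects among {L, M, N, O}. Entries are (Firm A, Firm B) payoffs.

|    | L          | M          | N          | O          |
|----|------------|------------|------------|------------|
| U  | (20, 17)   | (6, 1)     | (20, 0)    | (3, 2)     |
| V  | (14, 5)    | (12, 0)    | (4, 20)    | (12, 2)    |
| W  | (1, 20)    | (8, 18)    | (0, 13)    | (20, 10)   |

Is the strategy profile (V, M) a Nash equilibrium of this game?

No

Holding Firm B at M: Firm A gets 12 from V, versus 6 from U, 8 from W. No profitable deviation for Firm A.
Holding Firm A at V: Firm B gets 0 from M but could get 20 by switching to N. Firm B has a profitable deviation.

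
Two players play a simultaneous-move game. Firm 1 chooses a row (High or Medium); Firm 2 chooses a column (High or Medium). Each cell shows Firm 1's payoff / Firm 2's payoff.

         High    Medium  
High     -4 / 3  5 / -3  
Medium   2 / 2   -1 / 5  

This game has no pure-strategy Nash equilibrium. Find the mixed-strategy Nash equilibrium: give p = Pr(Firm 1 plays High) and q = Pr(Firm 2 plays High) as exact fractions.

In a mixed NE each player is indifferent between their pure strategies, so the opponent's mix sets the indifference.
Firm 2 indifferent between High and Medium: p·3 + (1−p)·2 = p·(-3) + (1−p)·5 ⟹ 2 + 1p = 5 + (-8)p ⟹ p = 1/3.
Firm 1 indifferent between High and Medium: q·(-4) + (1−q)·5 = q·2 + (1−q)·(-1) ⟹ 5 + (-9)q = (-1) + 3q ⟹ q = 1/2.

p = 1/3, q = 1/2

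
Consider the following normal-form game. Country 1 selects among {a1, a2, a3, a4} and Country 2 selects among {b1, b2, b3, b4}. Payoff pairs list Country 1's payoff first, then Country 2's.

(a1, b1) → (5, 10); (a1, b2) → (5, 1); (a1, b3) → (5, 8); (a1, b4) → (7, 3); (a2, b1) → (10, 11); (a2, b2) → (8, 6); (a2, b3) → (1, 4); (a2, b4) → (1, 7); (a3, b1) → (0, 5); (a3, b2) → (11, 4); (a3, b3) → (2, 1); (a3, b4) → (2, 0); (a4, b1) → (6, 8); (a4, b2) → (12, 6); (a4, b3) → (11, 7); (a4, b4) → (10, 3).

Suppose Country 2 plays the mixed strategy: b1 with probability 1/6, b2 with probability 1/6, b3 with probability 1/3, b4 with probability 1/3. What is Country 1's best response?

Compute Country 1's expected payoff from each pure strategy against the given mix.
a1: (1/6)·5 + (1/6)·5 + (1/3)·5 + (1/3)·7 = 17/3
a2: (1/6)·10 + (1/6)·8 + (1/3)·1 + (1/3)·1 = 11/3
a3: (1/6)·0 + (1/6)·11 + (1/3)·2 + (1/3)·2 = 19/6
a4: (1/6)·6 + (1/6)·12 + (1/3)·11 + (1/3)·10 = 10
Highest expected payoff is 10, from a4.

a4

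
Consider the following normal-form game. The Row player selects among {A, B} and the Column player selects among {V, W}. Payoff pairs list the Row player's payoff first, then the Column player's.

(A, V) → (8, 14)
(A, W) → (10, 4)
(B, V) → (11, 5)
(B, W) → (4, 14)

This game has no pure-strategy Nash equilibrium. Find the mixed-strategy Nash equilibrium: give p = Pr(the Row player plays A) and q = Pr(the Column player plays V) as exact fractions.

p = 9/19, q = 2/3

In a mixed NE each player is indifferent between their pure strategies, so the opponent's mix sets the indifference.
The Column player indifferent between V and W: p·14 + (1−p)·5 = p·4 + (1−p)·14 ⟹ 5 + 9p = 14 + (-10)p ⟹ p = 9/19.
The Row player indifferent between A and B: q·8 + (1−q)·10 = q·11 + (1−q)·4 ⟹ 10 + (-2)q = 4 + 7q ⟹ q = 2/3.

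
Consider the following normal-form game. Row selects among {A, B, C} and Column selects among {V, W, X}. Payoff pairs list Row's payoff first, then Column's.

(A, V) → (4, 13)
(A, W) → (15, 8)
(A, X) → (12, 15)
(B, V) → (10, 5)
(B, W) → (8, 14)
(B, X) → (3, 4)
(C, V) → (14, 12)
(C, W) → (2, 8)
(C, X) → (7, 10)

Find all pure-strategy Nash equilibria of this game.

(A, X) and (C, V)

Check mutual best responses: a cell is a NE iff neither player can gain by unilaterally deviating.
Row's best responses — vs V: C (payoff 14); vs W: A (payoff 15); vs X: A (payoff 12).
Column's best responses — vs A: X (payoff 15); vs B: W (payoff 14); vs C: V (payoff 12).
Mutual best responses occur at (A, X) and (C, V); at each, neither player gains by switching.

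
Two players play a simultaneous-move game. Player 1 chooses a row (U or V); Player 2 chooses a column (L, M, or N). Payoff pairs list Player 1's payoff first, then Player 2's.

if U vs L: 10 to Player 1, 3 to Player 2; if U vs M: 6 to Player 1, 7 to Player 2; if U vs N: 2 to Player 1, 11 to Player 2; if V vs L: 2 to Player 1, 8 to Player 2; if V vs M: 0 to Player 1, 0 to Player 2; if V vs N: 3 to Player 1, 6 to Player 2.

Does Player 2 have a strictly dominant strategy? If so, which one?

None

A strategy is strictly dominant if it gives Player 2 a strictly higher payoff than every other strategy, against every choice by the opponent.
L is not dominant: against U, M gives 7 > 3.
M is not dominant: against U, N gives 11 > 7.
N is not dominant: against V, L gives 8 > 6.
No single strategy is best against every opponent action.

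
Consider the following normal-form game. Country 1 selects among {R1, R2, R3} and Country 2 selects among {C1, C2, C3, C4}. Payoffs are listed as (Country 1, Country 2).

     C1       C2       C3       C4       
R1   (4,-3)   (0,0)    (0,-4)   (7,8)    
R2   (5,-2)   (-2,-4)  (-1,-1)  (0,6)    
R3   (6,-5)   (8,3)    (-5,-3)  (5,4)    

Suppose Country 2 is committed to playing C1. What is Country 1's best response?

R3

With Country 2 fixed at C1, Country 1's payoffs are: R1 → 4, R2 → 5, R3 → 6.
The maximum is 6, achieved by R3.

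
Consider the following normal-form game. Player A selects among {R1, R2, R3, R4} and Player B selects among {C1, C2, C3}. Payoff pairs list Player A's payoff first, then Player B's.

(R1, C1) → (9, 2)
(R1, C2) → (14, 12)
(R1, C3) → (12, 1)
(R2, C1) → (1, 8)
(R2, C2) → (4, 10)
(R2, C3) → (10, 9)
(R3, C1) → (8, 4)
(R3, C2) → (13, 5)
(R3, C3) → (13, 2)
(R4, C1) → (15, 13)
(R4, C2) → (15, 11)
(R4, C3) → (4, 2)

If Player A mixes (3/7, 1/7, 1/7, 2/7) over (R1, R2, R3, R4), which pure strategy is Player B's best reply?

C2

Compute Player B's expected payoff from each pure strategy against the given mix.
C1: (3/7)·2 + (1/7)·8 + (1/7)·4 + (2/7)·13 = 44/7
C2: (3/7)·12 + (1/7)·10 + (1/7)·5 + (2/7)·11 = 73/7
C3: (3/7)·1 + (1/7)·9 + (1/7)·2 + (2/7)·2 = 18/7
Highest expected payoff is 73/7, from C2.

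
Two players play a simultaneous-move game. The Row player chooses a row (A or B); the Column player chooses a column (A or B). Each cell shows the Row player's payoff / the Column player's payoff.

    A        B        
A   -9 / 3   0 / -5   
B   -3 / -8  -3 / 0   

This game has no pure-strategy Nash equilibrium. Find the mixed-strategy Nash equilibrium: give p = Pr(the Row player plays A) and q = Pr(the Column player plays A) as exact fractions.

Each player's mixing probability is pinned down by making the *other* player indifferent.
The Column player indifferent between A and B: p·3 + (1−p)·(-8) = p·(-5) + (1−p)·0 ⟹ (-8) + 11p = 0 + (-5)p ⟹ p = 1/2.
The Row player indifferent between A and B: q·(-9) + (1−q)·0 = q·(-3) + (1−q)·(-3) ⟹ 0 + (-9)q = (-3) + 0q ⟹ q = 1/3.

p = 1/2, q = 1/3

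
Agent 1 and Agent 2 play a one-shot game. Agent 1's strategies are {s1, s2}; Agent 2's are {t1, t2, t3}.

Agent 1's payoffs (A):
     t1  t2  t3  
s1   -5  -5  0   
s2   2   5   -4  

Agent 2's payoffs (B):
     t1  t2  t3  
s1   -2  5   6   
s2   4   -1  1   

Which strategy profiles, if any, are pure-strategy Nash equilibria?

(s1, t3) and (s2, t1)

Check mutual best responses: a cell is a NE iff neither player can gain by unilaterally deviating.
Agent 1's best responses — vs t1: s2 (payoff 2); vs t2: s2 (payoff 5); vs t3: s1 (payoff 0).
Agent 2's best responses — vs s1: t3 (payoff 6); vs s2: t1 (payoff 4).
Mutual best responses occur at (s1, t3) and (s2, t1); at each, neither player gains by switching.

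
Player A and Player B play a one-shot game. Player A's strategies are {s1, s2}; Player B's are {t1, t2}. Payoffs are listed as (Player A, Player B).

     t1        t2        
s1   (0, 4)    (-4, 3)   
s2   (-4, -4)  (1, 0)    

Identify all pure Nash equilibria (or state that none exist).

(s1, t1) and (s2, t2)

Find each player's best response to every opponent strategy; NE are the intersections.
Player A's best responses — vs t1: s1 (payoff 0); vs t2: s2 (payoff 1).
Player B's best responses — vs s1: t1 (payoff 4); vs s2: t2 (payoff 0).
Mutual best responses occur at (s1, t1) and (s2, t2); at each, neither player gains by switching.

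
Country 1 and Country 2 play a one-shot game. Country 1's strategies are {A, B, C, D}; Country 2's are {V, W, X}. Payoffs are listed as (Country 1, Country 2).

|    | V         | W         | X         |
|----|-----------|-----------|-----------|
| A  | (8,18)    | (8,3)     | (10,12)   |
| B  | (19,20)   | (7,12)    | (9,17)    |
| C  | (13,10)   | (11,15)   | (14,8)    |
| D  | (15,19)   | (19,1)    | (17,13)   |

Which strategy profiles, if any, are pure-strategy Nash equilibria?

(B, V)

A profile is a Nash equilibrium when each player is best-responding to the other.
Country 1's best responses — vs V: B (payoff 19); vs W: D (payoff 19); vs X: D (payoff 17).
Country 2's best responses — vs A: V (payoff 18); vs B: V (payoff 20); vs C: W (payoff 15); vs D: V (payoff 19).
The only mutual best response is (B, V); neither player gains by switching there.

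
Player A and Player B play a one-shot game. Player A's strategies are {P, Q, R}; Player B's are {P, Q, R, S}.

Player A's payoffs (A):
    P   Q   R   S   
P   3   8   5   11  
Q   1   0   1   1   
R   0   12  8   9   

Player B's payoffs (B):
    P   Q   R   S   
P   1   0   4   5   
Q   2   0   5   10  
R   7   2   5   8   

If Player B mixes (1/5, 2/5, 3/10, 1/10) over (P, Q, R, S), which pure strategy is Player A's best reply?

R

Compute Player A's expected payoff from each pure strategy against the given mix.
P: (1/5)·3 + (2/5)·8 + (3/10)·5 + (1/10)·11 = 32/5
Q: (1/5)·1 + (2/5)·0 + (3/10)·1 + (1/10)·1 = 3/5
R: (1/5)·0 + (2/5)·12 + (3/10)·8 + (1/10)·9 = 81/10
Highest expected payoff is 81/10, from R.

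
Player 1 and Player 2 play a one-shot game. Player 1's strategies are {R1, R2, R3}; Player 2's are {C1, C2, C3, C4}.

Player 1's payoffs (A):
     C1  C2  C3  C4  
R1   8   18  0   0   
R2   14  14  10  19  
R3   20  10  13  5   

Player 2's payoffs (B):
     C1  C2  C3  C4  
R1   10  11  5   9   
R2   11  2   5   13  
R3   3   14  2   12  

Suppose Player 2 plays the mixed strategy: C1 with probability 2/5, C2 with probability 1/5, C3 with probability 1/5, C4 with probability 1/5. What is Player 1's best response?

Compute Player 1's expected payoff from each pure strategy against the given mix.
R1: (2/5)·8 + (1/5)·18 + (1/5)·0 + (1/5)·0 = 34/5
R2: (2/5)·14 + (1/5)·14 + (1/5)·10 + (1/5)·19 = 71/5
R3: (2/5)·20 + (1/5)·10 + (1/5)·13 + (1/5)·5 = 68/5
Highest expected payoff is 71/5, from R2.

R2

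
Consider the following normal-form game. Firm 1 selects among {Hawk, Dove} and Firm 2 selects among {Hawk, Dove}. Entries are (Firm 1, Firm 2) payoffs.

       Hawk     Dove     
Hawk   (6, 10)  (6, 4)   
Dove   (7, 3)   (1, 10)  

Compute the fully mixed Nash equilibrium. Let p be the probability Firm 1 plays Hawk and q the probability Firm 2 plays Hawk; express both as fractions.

p = 7/13, q = 5/6

Each player's mixing probability is pinned down by making the *other* player indifferent.
Firm 2 indifferent between Hawk and Dove: p·10 + (1−p)·3 = p·4 + (1−p)·10 ⟹ 3 + 7p = 10 + (-6)p ⟹ p = 7/13.
Firm 1 indifferent between Hawk and Dove: q·6 + (1−q)·6 = q·7 + (1−q)·1 ⟹ 6 + 0q = 1 + 6q ⟹ q = 5/6.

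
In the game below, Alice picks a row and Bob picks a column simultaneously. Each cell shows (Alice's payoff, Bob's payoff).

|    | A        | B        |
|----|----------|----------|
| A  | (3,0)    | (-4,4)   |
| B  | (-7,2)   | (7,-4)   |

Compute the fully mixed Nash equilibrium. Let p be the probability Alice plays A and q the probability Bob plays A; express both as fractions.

In a mixed NE each player is indifferent between their pure strategies, so the opponent's mix sets the indifference.
Bob indifferent between A and B: p·0 + (1−p)·2 = p·4 + (1−p)·(-4) ⟹ 2 + (-2)p = (-4) + 8p ⟹ p = 3/5.
Alice indifferent between A and B: q·3 + (1−q)·(-4) = q·(-7) + (1−q)·7 ⟹ (-4) + 7q = 7 + (-14)q ⟹ q = 11/21.

p = 3/5, q = 11/21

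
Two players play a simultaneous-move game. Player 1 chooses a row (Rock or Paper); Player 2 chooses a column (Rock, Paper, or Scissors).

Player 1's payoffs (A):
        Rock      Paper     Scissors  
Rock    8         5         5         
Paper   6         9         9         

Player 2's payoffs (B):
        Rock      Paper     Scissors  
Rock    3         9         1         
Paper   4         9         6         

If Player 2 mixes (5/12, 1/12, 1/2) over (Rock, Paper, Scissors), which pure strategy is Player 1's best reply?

Compute Player 1's expected payoff from each pure strategy against the given mix.
Rock: (5/12)·8 + (1/12)·5 + (1/2)·5 = 25/4
Paper: (5/12)·6 + (1/12)·9 + (1/2)·9 = 31/4
Highest expected payoff is 31/4, from Paper.

Paper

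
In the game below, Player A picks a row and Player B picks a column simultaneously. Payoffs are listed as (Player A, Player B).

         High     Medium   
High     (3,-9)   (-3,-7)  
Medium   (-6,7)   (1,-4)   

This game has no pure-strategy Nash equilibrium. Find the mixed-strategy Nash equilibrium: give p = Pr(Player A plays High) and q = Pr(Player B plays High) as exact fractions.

In a mixed NE each player is indifferent between their pure strategies, so the opponent's mix sets the indifference.
Player B indifferent between High and Medium: p·(-9) + (1−p)·7 = p·(-7) + (1−p)·(-4) ⟹ 7 + (-16)p = (-4) + (-3)p ⟹ p = 11/13.
Player A indifferent between High and Medium: q·3 + (1−q)·(-3) = q·(-6) + (1−q)·1 ⟹ (-3) + 6q = 1 + (-7)q ⟹ q = 4/13.

p = 11/13, q = 4/13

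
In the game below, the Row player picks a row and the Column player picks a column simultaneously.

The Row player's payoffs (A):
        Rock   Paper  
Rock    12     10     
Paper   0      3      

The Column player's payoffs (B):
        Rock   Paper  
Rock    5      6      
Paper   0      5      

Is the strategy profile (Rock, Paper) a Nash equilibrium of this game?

Holding the Column player at Paper: the Row player gets 10 from Rock, versus 3 from Paper. No profitable deviation for the Row player.
Holding the Row player at Rock: the Column player gets 6 from Paper, versus 5 from Rock. No profitable deviation for the Column player either.

Yes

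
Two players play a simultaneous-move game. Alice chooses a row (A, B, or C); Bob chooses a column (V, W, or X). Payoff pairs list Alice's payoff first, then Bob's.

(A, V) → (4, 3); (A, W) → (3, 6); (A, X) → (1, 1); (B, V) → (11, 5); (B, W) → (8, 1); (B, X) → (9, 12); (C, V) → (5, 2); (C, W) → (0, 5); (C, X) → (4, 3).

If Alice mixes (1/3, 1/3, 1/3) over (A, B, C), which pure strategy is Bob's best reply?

Compute Bob's expected payoff from each pure strategy against the given mix.
V: (1/3)·3 + (1/3)·5 + (1/3)·2 = 10/3
W: (1/3)·6 + (1/3)·1 + (1/3)·5 = 4
X: (1/3)·1 + (1/3)·12 + (1/3)·3 = 16/3
Highest expected payoff is 16/3, from X.

X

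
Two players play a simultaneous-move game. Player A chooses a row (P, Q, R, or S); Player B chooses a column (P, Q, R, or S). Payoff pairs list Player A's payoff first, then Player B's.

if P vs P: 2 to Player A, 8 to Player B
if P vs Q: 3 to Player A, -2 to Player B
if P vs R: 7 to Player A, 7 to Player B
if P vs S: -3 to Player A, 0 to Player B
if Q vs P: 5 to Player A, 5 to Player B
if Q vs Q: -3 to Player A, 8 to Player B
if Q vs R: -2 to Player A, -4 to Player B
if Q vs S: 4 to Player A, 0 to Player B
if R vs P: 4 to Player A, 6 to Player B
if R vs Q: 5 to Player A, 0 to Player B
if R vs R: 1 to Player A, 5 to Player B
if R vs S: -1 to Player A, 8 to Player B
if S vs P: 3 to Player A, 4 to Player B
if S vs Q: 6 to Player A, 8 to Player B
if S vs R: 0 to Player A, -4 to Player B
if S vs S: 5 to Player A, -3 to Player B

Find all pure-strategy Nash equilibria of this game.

(S, Q)

A profile is a Nash equilibrium when each player is best-responding to the other.
Player A's best responses — vs P: Q (payoff 5); vs Q: S (payoff 6); vs R: P (payoff 7); vs S: S (payoff 5).
Player B's best responses — vs P: P (payoff 8); vs Q: Q (payoff 8); vs R: S (payoff 8); vs S: Q (payoff 8).
The only mutual best response is (S, Q); neither player gains by switching there.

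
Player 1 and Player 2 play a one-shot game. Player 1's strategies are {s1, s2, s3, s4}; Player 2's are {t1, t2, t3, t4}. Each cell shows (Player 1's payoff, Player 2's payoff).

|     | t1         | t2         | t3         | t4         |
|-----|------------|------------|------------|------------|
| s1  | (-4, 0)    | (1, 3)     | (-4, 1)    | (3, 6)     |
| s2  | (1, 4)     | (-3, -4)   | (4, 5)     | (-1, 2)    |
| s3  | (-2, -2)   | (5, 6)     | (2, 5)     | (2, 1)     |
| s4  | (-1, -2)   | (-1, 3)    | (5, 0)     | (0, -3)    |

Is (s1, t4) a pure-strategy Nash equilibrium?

Yes

Holding Player 2 at t4: Player 1 gets 3 from s1, versus -1 from s2, 2 from s3, 0 from s4. No profitable deviation for Player 1.
Holding Player 1 at s1: Player 2 gets 6 from t4, versus 0 from t1, 3 from t2, 1 from t3. No profitable deviation for Player 2 either.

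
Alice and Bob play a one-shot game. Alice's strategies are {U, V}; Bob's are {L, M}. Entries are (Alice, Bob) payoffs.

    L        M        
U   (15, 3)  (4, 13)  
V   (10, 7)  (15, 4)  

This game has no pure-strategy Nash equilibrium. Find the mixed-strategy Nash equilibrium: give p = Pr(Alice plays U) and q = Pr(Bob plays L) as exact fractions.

In a mixed NE each player is indifferent between their pure strategies, so the opponent's mix sets the indifference.
Bob indifferent between L and M: p·3 + (1−p)·7 = p·13 + (1−p)·4 ⟹ 7 + (-4)p = 4 + 9p ⟹ p = 3/13.
Alice indifferent between U and V: q·15 + (1−q)·4 = q·10 + (1−q)·15 ⟹ 4 + 11q = 15 + (-5)q ⟹ q = 11/16.

p = 3/13, q = 11/16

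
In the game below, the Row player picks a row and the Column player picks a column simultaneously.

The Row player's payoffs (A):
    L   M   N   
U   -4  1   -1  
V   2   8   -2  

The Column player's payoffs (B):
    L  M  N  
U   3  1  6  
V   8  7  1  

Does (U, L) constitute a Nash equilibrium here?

No

Holding the Column player at L: the Row player gets -4 from U but could get 2 by switching to V. The Row player has a profitable deviation.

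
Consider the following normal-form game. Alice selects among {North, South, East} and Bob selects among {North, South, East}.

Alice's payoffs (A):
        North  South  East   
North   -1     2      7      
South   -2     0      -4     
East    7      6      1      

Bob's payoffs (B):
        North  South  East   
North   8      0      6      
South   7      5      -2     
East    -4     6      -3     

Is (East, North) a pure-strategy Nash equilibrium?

Holding Bob at North: Alice gets 7 from East, versus -1 from North, -2 from South. No profitable deviation for Alice.
Holding Alice at East: Bob gets -4 from North but could get 6 by switching to South. Bob has a profitable deviation.

No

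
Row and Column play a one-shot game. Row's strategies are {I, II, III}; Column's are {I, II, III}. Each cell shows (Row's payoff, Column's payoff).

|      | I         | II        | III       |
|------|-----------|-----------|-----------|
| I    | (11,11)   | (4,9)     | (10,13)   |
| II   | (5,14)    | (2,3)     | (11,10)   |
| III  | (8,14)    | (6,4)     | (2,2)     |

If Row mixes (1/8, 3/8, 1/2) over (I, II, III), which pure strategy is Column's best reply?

I

Column's best reply maximizes expected payoff against the mix.
I: (1/8)·11 + (3/8)·14 + (1/2)·14 = 109/8
II: (1/8)·9 + (3/8)·3 + (1/2)·4 = 17/4
III: (1/8)·13 + (3/8)·10 + (1/2)·2 = 51/8
Highest expected payoff is 109/8, from I.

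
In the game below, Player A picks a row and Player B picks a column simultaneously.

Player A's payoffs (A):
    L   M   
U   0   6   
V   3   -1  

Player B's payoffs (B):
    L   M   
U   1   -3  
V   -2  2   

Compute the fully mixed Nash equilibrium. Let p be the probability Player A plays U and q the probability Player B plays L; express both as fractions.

In a mixed NE each player is indifferent between their pure strategies, so the opponent's mix sets the indifference.
Player B indifferent between L and M: p·1 + (1−p)·(-2) = p·(-3) + (1−p)·2 ⟹ (-2) + 3p = 2 + (-5)p ⟹ p = 1/2.
Player A indifferent between U and V: q·0 + (1−q)·6 = q·3 + (1−q)·(-1) ⟹ 6 + (-6)q = (-1) + 4q ⟹ q = 7/10.

p = 1/2, q = 7/10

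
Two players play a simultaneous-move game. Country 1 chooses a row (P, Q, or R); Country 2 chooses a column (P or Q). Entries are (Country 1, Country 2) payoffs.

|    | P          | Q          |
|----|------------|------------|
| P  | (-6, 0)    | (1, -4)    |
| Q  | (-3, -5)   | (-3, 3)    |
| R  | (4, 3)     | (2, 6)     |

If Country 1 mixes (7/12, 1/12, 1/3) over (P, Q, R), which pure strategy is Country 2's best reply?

P

Country 2's best reply maximizes expected payoff against the mix.
P: (7/12)·0 + (1/12)·(-5) + (1/3)·3 = 7/12
Q: (7/12)·(-4) + (1/12)·3 + (1/3)·6 = -1/12
Highest expected payoff is 7/12, from P.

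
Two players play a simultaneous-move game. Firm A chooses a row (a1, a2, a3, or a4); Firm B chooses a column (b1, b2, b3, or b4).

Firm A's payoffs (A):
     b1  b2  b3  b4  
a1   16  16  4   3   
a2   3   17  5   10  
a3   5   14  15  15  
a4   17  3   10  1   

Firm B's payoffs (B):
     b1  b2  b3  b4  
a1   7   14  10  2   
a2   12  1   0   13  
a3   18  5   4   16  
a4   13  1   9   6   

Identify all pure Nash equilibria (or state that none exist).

(a4, b1)

Find each player's best response to every opponent strategy; NE are the intersections.
Firm A's best responses — vs b1: a4 (payoff 17); vs b2: a2 (payoff 17); vs b3: a3 (payoff 15); vs b4: a3 (payoff 15).
Firm B's best responses — vs a1: b2 (payoff 14); vs a2: b4 (payoff 13); vs a3: b1 (payoff 18); vs a4: b1 (payoff 13).
The only mutual best response is (a4, b1); neither player gains by switching there.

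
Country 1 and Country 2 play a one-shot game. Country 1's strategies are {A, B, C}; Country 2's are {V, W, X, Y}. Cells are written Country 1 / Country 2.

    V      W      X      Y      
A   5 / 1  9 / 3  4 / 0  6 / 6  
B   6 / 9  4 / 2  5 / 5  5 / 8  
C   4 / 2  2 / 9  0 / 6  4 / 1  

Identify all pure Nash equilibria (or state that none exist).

(A, Y) and (B, V)

Check mutual best responses: a cell is a NE iff neither player can gain by unilaterally deviating.
Country 1's best responses — vs V: B (payoff 6); vs W: A (payoff 9); vs X: B (payoff 5); vs Y: A (payoff 6).
Country 2's best responses — vs A: Y (payoff 6); vs B: V (payoff 9); vs C: W (payoff 9).
Mutual best responses occur at (A, Y) and (B, V); at each, neither player gains by switching.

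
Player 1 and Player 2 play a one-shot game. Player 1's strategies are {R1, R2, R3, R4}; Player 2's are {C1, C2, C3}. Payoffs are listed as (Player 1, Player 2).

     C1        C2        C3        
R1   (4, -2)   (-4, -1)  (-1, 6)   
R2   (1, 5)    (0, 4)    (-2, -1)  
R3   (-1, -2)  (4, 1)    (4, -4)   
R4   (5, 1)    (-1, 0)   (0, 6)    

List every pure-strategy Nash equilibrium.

(R3, C2)

Check mutual best responses: a cell is a NE iff neither player can gain by unilaterally deviating.
Player 1's best responses — vs C1: R4 (payoff 5); vs C2: R3 (payoff 4); vs C3: R3 (payoff 4).
Player 2's best responses — vs R1: C3 (payoff 6); vs R2: C1 (payoff 5); vs R3: C2 (payoff 1); vs R4: C3 (payoff 6).
The only mutual best response is (R3, C2); neither player gains by switching there.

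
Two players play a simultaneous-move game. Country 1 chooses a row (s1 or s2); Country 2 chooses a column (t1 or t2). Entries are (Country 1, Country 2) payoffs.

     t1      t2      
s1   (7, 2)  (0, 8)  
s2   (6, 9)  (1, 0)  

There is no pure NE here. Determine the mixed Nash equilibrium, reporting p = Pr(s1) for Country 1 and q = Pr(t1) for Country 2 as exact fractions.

p = 3/5, q = 1/2

Each player's mixing probability is pinned down by making the *other* player indifferent.
Country 2 indifferent between t1 and t2: p·2 + (1−p)·9 = p·8 + (1−p)·0 ⟹ 9 + (-7)p = 0 + 8p ⟹ p = 3/5.
Country 1 indifferent between s1 and s2: q·7 + (1−q)·0 = q·6 + (1−q)·1 ⟹ 0 + 7q = 1 + 5q ⟹ q = 1/2.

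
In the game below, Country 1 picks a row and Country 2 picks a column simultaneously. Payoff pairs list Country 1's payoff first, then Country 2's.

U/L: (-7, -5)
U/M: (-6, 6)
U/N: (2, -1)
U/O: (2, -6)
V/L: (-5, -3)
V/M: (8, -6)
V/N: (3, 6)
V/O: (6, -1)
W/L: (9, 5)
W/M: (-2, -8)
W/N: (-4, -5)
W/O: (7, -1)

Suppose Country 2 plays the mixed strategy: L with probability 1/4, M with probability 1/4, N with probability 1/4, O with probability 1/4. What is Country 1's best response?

Compute Country 1's expected payoff from each pure strategy against the given mix.
U: (1/4)·(-7) + (1/4)·(-6) + (1/4)·2 + (1/4)·2 = -9/4
V: (1/4)·(-5) + (1/4)·8 + (1/4)·3 + (1/4)·6 = 3
W: (1/4)·9 + (1/4)·(-2) + (1/4)·(-4) + (1/4)·7 = 5/2
Highest expected payoff is 3, from V.

V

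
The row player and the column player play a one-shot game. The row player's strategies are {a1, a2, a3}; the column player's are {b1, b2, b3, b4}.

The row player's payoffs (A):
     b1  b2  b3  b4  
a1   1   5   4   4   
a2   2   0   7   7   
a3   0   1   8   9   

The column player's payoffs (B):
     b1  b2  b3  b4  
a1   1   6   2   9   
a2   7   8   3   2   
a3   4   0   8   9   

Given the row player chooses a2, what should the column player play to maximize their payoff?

With the row player fixed at a2, the column player's payoffs are: b1 → 7, b2 → 8, b3 → 3, b4 → 2.
The maximum is 8, achieved by b2.

b2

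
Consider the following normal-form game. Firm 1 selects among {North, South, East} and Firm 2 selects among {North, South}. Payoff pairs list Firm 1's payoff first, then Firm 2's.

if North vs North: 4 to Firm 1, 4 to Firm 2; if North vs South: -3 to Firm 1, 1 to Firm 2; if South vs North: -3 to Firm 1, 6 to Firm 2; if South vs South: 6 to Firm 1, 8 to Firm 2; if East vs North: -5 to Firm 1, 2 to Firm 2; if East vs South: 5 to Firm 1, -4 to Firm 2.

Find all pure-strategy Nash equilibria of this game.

(North, North) and (South, South)

A profile is a Nash equilibrium when each player is best-responding to the other.
Firm 1's best responses — vs North: North (payoff 4); vs South: South (payoff 6).
Firm 2's best responses — vs North: North (payoff 4); vs South: South (payoff 8); vs East: North (payoff 2).
Mutual best responses occur at (North, North) and (South, South); at each, neither player gains by switching.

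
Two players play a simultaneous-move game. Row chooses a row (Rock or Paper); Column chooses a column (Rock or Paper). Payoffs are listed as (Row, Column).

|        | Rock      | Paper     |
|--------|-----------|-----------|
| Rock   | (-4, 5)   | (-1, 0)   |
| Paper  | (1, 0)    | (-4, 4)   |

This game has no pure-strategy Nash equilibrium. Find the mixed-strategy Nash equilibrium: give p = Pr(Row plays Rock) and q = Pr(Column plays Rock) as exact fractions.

p = 4/9, q = 3/8

Each player's mixing probability is pinned down by making the *other* player indifferent.
Column indifferent between Rock and Paper: p·5 + (1−p)·0 = p·0 + (1−p)·4 ⟹ 0 + 5p = 4 + (-4)p ⟹ p = 4/9.
Row indifferent between Rock and Paper: q·(-4) + (1−q)·(-1) = q·1 + (1−q)·(-4) ⟹ (-1) + (-3)q = (-4) + 5q ⟹ q = 3/8.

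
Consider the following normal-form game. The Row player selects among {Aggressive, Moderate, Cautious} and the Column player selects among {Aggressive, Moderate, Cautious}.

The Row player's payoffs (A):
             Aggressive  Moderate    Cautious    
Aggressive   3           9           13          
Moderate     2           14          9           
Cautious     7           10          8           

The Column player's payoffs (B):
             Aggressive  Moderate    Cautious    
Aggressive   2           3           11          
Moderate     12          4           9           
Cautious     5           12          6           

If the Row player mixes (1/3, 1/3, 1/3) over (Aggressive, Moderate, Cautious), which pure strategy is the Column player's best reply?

Compute the Column player's expected payoff from each pure strategy against the given mix.
Aggressive: (1/3)·2 + (1/3)·12 + (1/3)·5 = 19/3
Moderate: (1/3)·3 + (1/3)·4 + (1/3)·12 = 19/3
Cautious: (1/3)·11 + (1/3)·9 + (1/3)·6 = 26/3
Highest expected payoff is 26/3, from Cautious.

Cautious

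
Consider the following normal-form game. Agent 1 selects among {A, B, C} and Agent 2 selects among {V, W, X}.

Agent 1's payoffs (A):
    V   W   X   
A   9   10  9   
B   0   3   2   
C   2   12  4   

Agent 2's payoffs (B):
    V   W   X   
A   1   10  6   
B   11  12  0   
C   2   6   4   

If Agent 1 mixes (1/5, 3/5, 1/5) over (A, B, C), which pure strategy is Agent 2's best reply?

Agent 2's best reply maximizes expected payoff against the mix.
V: (1/5)·1 + (3/5)·11 + (1/5)·2 = 36/5
W: (1/5)·10 + (3/5)·12 + (1/5)·6 = 52/5
X: (1/5)·6 + (3/5)·0 + (1/5)·4 = 2
Highest expected payoff is 52/5, from W.

W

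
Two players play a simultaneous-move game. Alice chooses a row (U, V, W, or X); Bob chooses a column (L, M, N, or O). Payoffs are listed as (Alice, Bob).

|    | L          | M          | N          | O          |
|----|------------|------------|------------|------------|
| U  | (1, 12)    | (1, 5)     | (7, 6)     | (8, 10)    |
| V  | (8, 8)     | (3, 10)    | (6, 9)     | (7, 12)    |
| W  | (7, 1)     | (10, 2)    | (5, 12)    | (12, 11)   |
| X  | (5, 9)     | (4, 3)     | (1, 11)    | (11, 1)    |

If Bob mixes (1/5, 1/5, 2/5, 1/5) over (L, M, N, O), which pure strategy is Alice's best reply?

Alice's best reply maximizes expected payoff against the mix.
U: (1/5)·1 + (1/5)·1 + (2/5)·7 + (1/5)·8 = 24/5
V: (1/5)·8 + (1/5)·3 + (2/5)·6 + (1/5)·7 = 6
W: (1/5)·7 + (1/5)·10 + (2/5)·5 + (1/5)·12 = 39/5
X: (1/5)·5 + (1/5)·4 + (2/5)·1 + (1/5)·11 = 22/5
Highest expected payoff is 39/5, from W.

W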